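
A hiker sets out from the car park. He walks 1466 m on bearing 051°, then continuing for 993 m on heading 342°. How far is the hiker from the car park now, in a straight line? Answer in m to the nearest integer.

Leg 1 (051°, 1466 m): east 1466 sin 51° = 1139.30, north 1466 cos 51° = 922.58
Leg 2 (342°, 993 m): east 993 sin 342° = -306.85, north 993 cos 342° = 944.40
Net: 832.44 east, 1866.98 north. Distance = √((832.44)² + (1866.98)²) = 2044.159 m.

2044 m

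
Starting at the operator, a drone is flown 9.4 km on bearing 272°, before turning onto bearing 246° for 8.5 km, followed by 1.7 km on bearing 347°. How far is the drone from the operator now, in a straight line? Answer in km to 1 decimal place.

Leg 1 (272°, 9.4 km): east 9.4 sin 272° = -9.39, north 9.4 cos 272° = 0.33
Leg 2 (246°, 8.5 km): east 8.5 sin 246° = -7.77, north 8.5 cos 246° = -3.46
Leg 3 (347°, 1.7 km): east 1.7 sin 347° = -0.38, north 1.7 cos 347° = 1.66
Net: -17.54 east, -1.47 north. Distance = √((-17.54)² + (-1.47)²) = 17.604 km.

17.6 km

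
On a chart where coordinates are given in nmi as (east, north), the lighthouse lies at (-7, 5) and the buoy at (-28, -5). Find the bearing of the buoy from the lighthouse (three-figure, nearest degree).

245°

Δeast = -28 − -7 = -21.00; Δnorth = -5 − 5 = -10.00.
Bearing = atan2(Δeast, Δnorth) mod 360° = 244.54° ≈ 245°.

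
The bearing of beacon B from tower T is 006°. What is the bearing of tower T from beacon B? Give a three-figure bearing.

186°

Back-bearing = 006° + 180° = 186°.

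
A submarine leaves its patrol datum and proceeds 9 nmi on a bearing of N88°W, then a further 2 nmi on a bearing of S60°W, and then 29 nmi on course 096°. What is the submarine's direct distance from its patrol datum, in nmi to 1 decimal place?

Leg 1 (N88°W, 9 nmi): east 9 sin 272° = -8.99, north 9 cos 272° = 0.31
Leg 2 (S60°W, 2 nmi): east 2 sin 240° = -1.73, north 2 cos 240° = -1.00
Leg 3 (096°, 29 nmi): east 29 sin 96° = 28.84, north 29 cos 96° = -3.03
Net: 18.11 east, -3.72 north. Distance = √((18.11)² + (-3.72)²) = 18.492 nmi.

18.5 nmi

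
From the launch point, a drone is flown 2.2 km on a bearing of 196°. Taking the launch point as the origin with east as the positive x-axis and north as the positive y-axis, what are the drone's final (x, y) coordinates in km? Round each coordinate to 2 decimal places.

Leg 1 (196°, 2.2 km): east 2.2 sin 196° = -0.61, north 2.2 cos 196° = -2.11
Summing: -0.61 km east, -2.11 km north → (-0.61, -2.11).

(-0.61, -2.11)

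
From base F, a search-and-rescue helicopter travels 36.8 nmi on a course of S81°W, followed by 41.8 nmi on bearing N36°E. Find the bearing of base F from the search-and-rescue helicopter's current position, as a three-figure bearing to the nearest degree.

Leg 1 (S81°W, 36.8 nmi): east 36.8 sin 261° = -36.35, north 36.8 cos 261° = -5.76
Leg 2 (N36°E, 41.8 nmi): east 41.8 sin 36° = 24.57, north 41.8 cos 36° = 33.82
Net displacement: -11.78 east, 28.06 north. Direction back to start is (11.78, -28.06): bearing = atan2(11.78, -28.06) mod 360° = 157.23° ≈ 157°.

157°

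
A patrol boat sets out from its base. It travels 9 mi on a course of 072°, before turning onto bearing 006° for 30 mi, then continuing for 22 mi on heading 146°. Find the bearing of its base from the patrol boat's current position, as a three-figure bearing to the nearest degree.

239°

Leg 1 (072°, 9 mi): east 9 sin 72° = 8.56, north 9 cos 72° = 2.78
Leg 2 (006°, 30 mi): east 30 sin 6° = 3.14, north 30 cos 6° = 29.84
Leg 3 (146°, 22 mi): east 22 sin 146° = 12.30, north 22 cos 146° = -18.24
Net displacement: 24.00 east, 14.38 north. Direction back to start is (-24.00, -14.38): bearing = atan2(-24.00, -14.38) mod 360° = 239.07° ≈ 239°.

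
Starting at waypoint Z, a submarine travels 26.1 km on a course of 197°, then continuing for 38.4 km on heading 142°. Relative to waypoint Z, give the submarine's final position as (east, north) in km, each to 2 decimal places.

(16.01, -55.22)

Leg 1 (197°, 26.1 km): east 26.1 sin 197° = -7.63, north 26.1 cos 197° = -24.96
Leg 2 (142°, 38.4 km): east 38.4 sin 142° = 23.64, north 38.4 cos 142° = -30.26
Summing: 16.01 km east, -55.22 km north → (16.01, -55.22).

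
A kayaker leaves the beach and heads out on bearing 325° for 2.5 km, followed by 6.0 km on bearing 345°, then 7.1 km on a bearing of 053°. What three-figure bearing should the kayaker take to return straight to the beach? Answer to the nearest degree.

Leg 1 (325°, 2.5 km): east 2.5 sin 325° = -1.43, north 2.5 cos 325° = 2.05
Leg 2 (345°, 6.0 km): east 6.0 sin 345° = -1.55, north 6.0 cos 345° = 5.80
Leg 3 (053°, 7.1 km): east 7.1 sin 53° = 5.67, north 7.1 cos 53° = 4.27
Net displacement: 2.68 east, 12.12 north. Direction back to start is (-2.68, -12.12): bearing = atan2(-2.68, -12.12) mod 360° = 192.49° ≈ 192°.

192°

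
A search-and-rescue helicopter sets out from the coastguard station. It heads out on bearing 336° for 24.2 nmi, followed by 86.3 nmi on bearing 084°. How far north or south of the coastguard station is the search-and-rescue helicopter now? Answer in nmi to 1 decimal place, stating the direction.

31.1 nmi north

Leg 1 (336°, 24.2 nmi): east 24.2 sin 336° = -9.84, north 24.2 cos 336° = 22.11
Leg 2 (084°, 86.3 nmi): east 86.3 sin 84° = 85.83, north 86.3 cos 84° = 9.02
Net north component: 31.13 nmi.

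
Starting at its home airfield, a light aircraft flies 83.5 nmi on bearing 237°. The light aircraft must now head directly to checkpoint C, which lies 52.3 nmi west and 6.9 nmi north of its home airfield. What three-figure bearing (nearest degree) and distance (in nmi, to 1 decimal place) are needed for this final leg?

019°, 55.3 nmi

Leg 1 (237°, 83.5 nmi): east 83.5 sin 237° = -70.03, north 83.5 cos 237° = -45.48
Current position: (-70.03, -45.48). Target: (-52.3, 6.9). Remaining: Δeast = 17.73, Δnorth = 52.38.
Bearing = atan2(17.73, 52.38) mod 360° = 18.70°; distance = √((17.73)² + (52.38)²) = 55.297 nmi.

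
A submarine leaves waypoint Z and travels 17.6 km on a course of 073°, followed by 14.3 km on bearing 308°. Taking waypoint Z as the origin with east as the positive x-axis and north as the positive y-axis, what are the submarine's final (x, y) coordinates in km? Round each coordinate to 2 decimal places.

Leg 1 (073°, 17.6 km): east 17.6 sin 73° = 16.83, north 17.6 cos 73° = 5.15
Leg 2 (308°, 14.3 km): east 14.3 sin 308° = -11.27, north 14.3 cos 308° = 8.80
Summing: 5.56 km east, 13.95 km north → (5.56, 13.95).

(5.56, 13.95)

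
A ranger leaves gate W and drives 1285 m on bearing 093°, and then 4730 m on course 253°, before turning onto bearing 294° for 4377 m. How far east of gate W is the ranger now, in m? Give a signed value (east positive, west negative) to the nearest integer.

Leg 1 (093°, 1285 m): east 1285 sin 93° = 1283.24, north 1285 cos 93° = -67.25
Leg 2 (253°, 4730 m): east 4730 sin 253° = -4523.32, north 4730 cos 253° = -1382.92
Leg 3 (294°, 4377 m): east 4377 sin 294° = -3998.59, north 4377 cos 294° = 1780.29
Net east component: -7238.67 m.

-7239 m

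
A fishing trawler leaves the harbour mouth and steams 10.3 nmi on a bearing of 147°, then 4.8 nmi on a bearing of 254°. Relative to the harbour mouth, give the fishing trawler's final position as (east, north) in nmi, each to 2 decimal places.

(1.00, -9.96)

Leg 1 (147°, 10.3 nmi): east 10.3 sin 147° = 5.61, north 10.3 cos 147° = -8.64
Leg 2 (254°, 4.8 nmi): east 4.8 sin 254° = -4.61, north 4.8 cos 254° = -1.32
Summing: 1.00 nmi east, -9.96 nmi north → (1.00, -9.96).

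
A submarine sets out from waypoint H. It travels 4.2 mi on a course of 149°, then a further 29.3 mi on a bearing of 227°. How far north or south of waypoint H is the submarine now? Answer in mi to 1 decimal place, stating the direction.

Leg 1 (149°, 4.2 mi): east 4.2 sin 149° = 2.16, north 4.2 cos 149° = -3.60
Leg 2 (227°, 29.3 mi): east 29.3 sin 227° = -21.43, north 29.3 cos 227° = -19.98
Net north component: -23.58 mi.

23.6 mi south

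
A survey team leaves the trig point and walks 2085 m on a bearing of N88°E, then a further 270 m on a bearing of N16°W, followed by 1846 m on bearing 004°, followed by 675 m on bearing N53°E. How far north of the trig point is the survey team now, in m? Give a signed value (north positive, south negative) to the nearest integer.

Leg 1 (N88°E, 2085 m): east 2085 sin 88° = 2083.73, north 2085 cos 88° = 72.77
Leg 2 (N16°W, 270 m): east 270 sin 344° = -74.42, north 270 cos 344° = 259.54
Leg 3 (004°, 1846 m): east 1846 sin 4° = 128.77, north 1846 cos 4° = 1841.50
Leg 4 (N53°E, 675 m): east 675 sin 53° = 539.08, north 675 cos 53° = 406.23
Net north component: 2580.03 m.

2580 m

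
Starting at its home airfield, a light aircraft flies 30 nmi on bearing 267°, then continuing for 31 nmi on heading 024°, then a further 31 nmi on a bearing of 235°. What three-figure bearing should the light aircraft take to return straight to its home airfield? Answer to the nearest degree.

102°

Leg 1 (267°, 30 nmi): east 30 sin 267° = -29.96, north 30 cos 267° = -1.57
Leg 2 (024°, 31 nmi): east 31 sin 24° = 12.61, north 31 cos 24° = 28.32
Leg 3 (235°, 31 nmi): east 31 sin 235° = -25.39, north 31 cos 235° = -17.78
Net displacement: -42.74 east, 8.97 north. Direction back to start is (42.74, -8.97): bearing = atan2(42.74, -8.97) mod 360° = 101.85° ≈ 102°.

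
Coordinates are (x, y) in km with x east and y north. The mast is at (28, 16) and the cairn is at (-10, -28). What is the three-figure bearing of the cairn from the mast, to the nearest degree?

Δeast = -10 − 28 = -38.00; Δnorth = -28 − 16 = -44.00.
Bearing = atan2(Δeast, Δnorth) mod 360° = 220.82° ≈ 221°.

221°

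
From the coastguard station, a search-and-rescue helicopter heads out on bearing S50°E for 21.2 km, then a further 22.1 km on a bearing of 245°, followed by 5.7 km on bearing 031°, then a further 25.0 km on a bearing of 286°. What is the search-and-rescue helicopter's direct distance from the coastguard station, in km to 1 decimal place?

Leg 1 (S50°E, 21.2 km): east 21.2 sin 130° = 16.24, north 21.2 cos 130° = -13.63
Leg 2 (245°, 22.1 km): east 22.1 sin 245° = -20.03, north 22.1 cos 245° = -9.34
Leg 3 (031°, 5.7 km): east 5.7 sin 31° = 2.94, north 5.7 cos 31° = 4.89
Leg 4 (286°, 25.0 km): east 25.0 sin 286° = -24.03, north 25.0 cos 286° = 6.89
Net: -24.89 east, -11.19 north. Distance = √((-24.89)² + (-11.19)²) = 27.285 km.

27.3 km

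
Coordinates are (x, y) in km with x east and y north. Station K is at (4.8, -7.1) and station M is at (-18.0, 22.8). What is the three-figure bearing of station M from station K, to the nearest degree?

323°

Δeast = -18.0 − 4.8 = -22.80; Δnorth = 22.8 − -7.1 = 29.90.
Bearing = atan2(Δeast, Δnorth) mod 360° = 322.67° ≈ 323°.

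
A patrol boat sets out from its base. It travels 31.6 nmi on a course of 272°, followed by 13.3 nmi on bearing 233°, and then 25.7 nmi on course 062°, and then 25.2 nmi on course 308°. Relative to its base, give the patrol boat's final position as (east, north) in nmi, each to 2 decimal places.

(-39.37, 20.68)

Leg 1 (272°, 31.6 nmi): east 31.6 sin 272° = -31.58, north 31.6 cos 272° = 1.10
Leg 2 (233°, 13.3 nmi): east 13.3 sin 233° = -10.62, north 13.3 cos 233° = -8.00
Leg 3 (062°, 25.7 nmi): east 25.7 sin 62° = 22.69, north 25.7 cos 62° = 12.07
Leg 4 (308°, 25.2 nmi): east 25.2 sin 308° = -19.86, north 25.2 cos 308° = 15.51
Summing: -39.37 nmi east, 20.68 nmi north → (-39.37, 20.68).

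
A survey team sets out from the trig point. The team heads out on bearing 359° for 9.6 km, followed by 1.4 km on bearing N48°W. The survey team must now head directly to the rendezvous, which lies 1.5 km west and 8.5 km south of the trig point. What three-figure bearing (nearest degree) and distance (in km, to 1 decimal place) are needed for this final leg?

Leg 1 (359°, 9.6 km): east 9.6 sin 359° = -0.17, north 9.6 cos 359° = 9.60
Leg 2 (N48°W, 1.4 km): east 1.4 sin 312° = -1.04, north 1.4 cos 312° = 0.94
Current position: (-1.21, 10.54). Target: (-1.5, -8.5). Remaining: Δeast = -0.29, Δnorth = -19.04.
Bearing = atan2(-0.29, -19.04) mod 360° = 180.88°; distance = √((-0.29)² + (-19.04)²) = 19.038 km.

181°, 19.0 km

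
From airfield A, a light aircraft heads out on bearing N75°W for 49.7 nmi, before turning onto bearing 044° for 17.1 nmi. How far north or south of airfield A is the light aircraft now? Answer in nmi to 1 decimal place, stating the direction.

25.2 nmi north

Leg 1 (N75°W, 49.7 nmi): east 49.7 sin 285° = -48.01, north 49.7 cos 285° = 12.86
Leg 2 (044°, 17.1 nmi): east 17.1 sin 44° = 11.88, north 17.1 cos 44° = 12.30
Net north component: 25.16 nmi.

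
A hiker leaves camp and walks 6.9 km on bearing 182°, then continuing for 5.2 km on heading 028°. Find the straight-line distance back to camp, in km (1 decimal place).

Leg 1 (182°, 6.9 km): east 6.9 sin 182° = -0.24, north 6.9 cos 182° = -6.90
Leg 2 (028°, 5.2 km): east 5.2 sin 28° = 2.44, north 5.2 cos 28° = 4.59
Net: 2.20 east, -2.30 north. Distance = √((2.20)² + (-2.30)²) = 3.186 km.

3.2 km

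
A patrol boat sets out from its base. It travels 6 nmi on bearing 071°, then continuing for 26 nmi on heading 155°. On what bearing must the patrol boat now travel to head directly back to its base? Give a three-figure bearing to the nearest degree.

Leg 1 (071°, 6 nmi): east 6 sin 71° = 5.67, north 6 cos 71° = 1.95
Leg 2 (155°, 26 nmi): east 26 sin 155° = 10.99, north 26 cos 155° = -23.56
Net displacement: 16.66 east, -21.61 north. Direction back to start is (-16.66, 21.61): bearing = atan2(-16.66, 21.61) mod 360° = 322.37° ≈ 322°.

322°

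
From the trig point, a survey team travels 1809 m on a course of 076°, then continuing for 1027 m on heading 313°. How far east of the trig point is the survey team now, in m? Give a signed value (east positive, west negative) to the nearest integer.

Leg 1 (076°, 1809 m): east 1809 sin 76° = 1755.26, north 1809 cos 76° = 437.64
Leg 2 (313°, 1027 m): east 1027 sin 313° = -751.10, north 1027 cos 313° = 700.41
Net east component: 1004.16 m.

1004 m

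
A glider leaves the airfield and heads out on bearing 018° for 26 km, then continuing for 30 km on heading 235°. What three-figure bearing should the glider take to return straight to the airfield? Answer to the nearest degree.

114°

Leg 1 (018°, 26 km): east 26 sin 18° = 8.03, north 26 cos 18° = 24.73
Leg 2 (235°, 30 km): east 30 sin 235° = -24.57, north 30 cos 235° = -17.21
Net displacement: -16.54 east, 7.52 north. Direction back to start is (16.54, -7.52): bearing = atan2(16.54, -7.52) mod 360° = 114.45° ≈ 114°.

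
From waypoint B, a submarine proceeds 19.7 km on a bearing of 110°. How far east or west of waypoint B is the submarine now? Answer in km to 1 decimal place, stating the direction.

18.5 km east

Leg 1 (110°, 19.7 km): east 19.7 sin 110° = 18.51, north 19.7 cos 110° = -6.74
Net east component: 18.51 km.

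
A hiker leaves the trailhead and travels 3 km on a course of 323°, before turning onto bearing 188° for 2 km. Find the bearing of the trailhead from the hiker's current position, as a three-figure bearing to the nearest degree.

Leg 1 (323°, 3 km): east 3 sin 323° = -1.81, north 3 cos 323° = 2.40
Leg 2 (188°, 2 km): east 2 sin 188° = -0.28, north 2 cos 188° = -1.98
Net displacement: -2.08 east, 0.42 north. Direction back to start is (2.08, -0.42): bearing = atan2(2.08, -0.42) mod 360° = 101.27° ≈ 101°.

101°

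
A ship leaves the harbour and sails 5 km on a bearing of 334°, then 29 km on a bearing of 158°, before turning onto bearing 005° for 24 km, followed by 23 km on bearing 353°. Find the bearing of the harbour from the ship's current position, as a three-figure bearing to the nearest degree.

Leg 1 (334°, 5 km): east 5 sin 334° = -2.19, north 5 cos 334° = 4.49
Leg 2 (158°, 29 km): east 29 sin 158° = 10.86, north 29 cos 158° = -26.89
Leg 3 (005°, 24 km): east 24 sin 5° = 2.09, north 24 cos 5° = 23.91
Leg 4 (353°, 23 km): east 23 sin 353° = -2.80, north 23 cos 353° = 22.83
Net displacement: 7.96 east, 24.34 north. Direction back to start is (-7.96, -24.34): bearing = atan2(-7.96, -24.34) mod 360° = 198.11° ≈ 198°.

198°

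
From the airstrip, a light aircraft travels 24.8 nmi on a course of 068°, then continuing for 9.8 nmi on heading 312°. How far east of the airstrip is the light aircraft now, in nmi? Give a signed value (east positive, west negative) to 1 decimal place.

Leg 1 (068°, 24.8 nmi): east 24.8 sin 68° = 22.99, north 24.8 cos 68° = 9.29
Leg 2 (312°, 9.8 nmi): east 9.8 sin 312° = -7.28, north 9.8 cos 312° = 6.56
Net east component: 15.71 nmi.

15.7 nmi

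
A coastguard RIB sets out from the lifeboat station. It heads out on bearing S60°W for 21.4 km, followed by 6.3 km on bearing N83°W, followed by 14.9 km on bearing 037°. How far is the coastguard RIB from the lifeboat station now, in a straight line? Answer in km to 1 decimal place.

Leg 1 (S60°W, 21.4 km): east 21.4 sin 240° = -18.53, north 21.4 cos 240° = -10.70
Leg 2 (N83°W, 6.3 km): east 6.3 sin 277° = -6.25, north 6.3 cos 277° = 0.77
Leg 3 (037°, 14.9 km): east 14.9 sin 37° = 8.97, north 14.9 cos 37° = 11.90
Net: -15.82 east, 1.97 north. Distance = √((-15.82)² + (1.97)²) = 15.941 km.

15.9 km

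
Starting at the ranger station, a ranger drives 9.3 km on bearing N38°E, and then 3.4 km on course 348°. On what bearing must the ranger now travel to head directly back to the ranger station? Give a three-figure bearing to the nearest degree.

205°

Leg 1 (N38°E, 9.3 km): east 9.3 sin 38° = 5.73, north 9.3 cos 38° = 7.33
Leg 2 (348°, 3.4 km): east 3.4 sin 348° = -0.71, north 3.4 cos 348° = 3.33
Net displacement: 5.02 east, 10.65 north. Direction back to start is (-5.02, -10.65): bearing = atan2(-5.02, -10.65) mod 360° = 205.22° ≈ 205°.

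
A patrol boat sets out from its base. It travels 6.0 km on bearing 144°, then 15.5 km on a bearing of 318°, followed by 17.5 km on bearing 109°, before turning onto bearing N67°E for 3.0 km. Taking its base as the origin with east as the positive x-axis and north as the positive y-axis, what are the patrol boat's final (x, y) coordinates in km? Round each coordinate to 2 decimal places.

(12.46, 2.14)

Leg 1 (144°, 6.0 km): east 6.0 sin 144° = 3.53, north 6.0 cos 144° = -4.85
Leg 2 (318°, 15.5 km): east 15.5 sin 318° = -10.37, north 15.5 cos 318° = 11.52
Leg 3 (109°, 17.5 km): east 17.5 sin 109° = 16.55, north 17.5 cos 109° = -5.70
Leg 4 (N67°E, 3.0 km): east 3.0 sin 67° = 2.76, north 3.0 cos 67° = 1.17
Summing: 12.46 km east, 2.14 km north → (12.46, 2.14).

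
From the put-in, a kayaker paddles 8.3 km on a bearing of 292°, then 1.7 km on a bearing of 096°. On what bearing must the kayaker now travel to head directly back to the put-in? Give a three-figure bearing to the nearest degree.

116°

Leg 1 (292°, 8.3 km): east 8.3 sin 292° = -7.70, north 8.3 cos 292° = 3.11
Leg 2 (096°, 1.7 km): east 1.7 sin 96° = 1.69, north 1.7 cos 96° = -0.18
Net displacement: -6.00 east, 2.93 north. Direction back to start is (6.00, -2.93): bearing = atan2(6.00, -2.93) mod 360° = 116.02° ≈ 116°.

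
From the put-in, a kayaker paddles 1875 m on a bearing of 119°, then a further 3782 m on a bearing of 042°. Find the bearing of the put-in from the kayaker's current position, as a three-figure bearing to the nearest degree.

245°

Leg 1 (119°, 1875 m): east 1875 sin 119° = 1639.91, north 1875 cos 119° = -909.02
Leg 2 (042°, 3782 m): east 3782 sin 42° = 2530.65, north 3782 cos 42° = 2810.57
Net displacement: 4170.56 east, 1901.56 north. Direction back to start is (-4170.56, -1901.56): bearing = atan2(-4170.56, -1901.56) mod 360° = 245.49° ≈ 245°.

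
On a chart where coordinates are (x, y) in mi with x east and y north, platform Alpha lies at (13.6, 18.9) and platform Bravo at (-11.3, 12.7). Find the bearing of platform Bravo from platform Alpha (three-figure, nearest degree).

Δeast = -11.3 − 13.6 = -24.90; Δnorth = 12.7 − 18.9 = -6.20.
Bearing = atan2(Δeast, Δnorth) mod 360° = 256.02° ≈ 256°.

256°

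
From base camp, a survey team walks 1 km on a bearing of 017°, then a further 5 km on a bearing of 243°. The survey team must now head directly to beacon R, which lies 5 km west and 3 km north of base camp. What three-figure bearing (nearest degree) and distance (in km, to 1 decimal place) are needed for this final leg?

Leg 1 (017°, 1 km): east 1 sin 17° = 0.29, north 1 cos 17° = 0.96
Leg 2 (243°, 5 km): east 5 sin 243° = -4.46, north 5 cos 243° = -2.27
Current position: (-4.16, -1.31). Target: (-5, 3). Remaining: Δeast = -0.84, Δnorth = 4.31.
Bearing = atan2(-0.84, 4.31) mod 360° = 349.01°; distance = √((-0.84)² + (4.31)²) = 4.394 km.

349°, 4.4 km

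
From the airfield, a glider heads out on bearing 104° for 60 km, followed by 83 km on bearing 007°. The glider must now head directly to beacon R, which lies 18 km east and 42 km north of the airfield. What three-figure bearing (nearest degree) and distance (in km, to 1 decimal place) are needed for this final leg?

243°, 56.6 km

Leg 1 (104°, 60 km): east 60 sin 104° = 58.22, north 60 cos 104° = -14.52
Leg 2 (007°, 83 km): east 83 sin 7° = 10.12, north 83 cos 7° = 82.38
Current position: (68.33, 67.87). Target: (18, 42). Remaining: Δeast = -50.33, Δnorth = -25.87.
Bearing = atan2(-50.33, -25.87) mod 360° = 242.80°; distance = √((-50.33)² + (-25.87)²) = 56.590 km.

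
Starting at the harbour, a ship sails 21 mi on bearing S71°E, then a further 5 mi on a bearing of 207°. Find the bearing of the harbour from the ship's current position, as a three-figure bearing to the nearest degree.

303°

Leg 1 (S71°E, 21 mi): east 21 sin 109° = 19.86, north 21 cos 109° = -6.84
Leg 2 (207°, 5 mi): east 5 sin 207° = -2.27, north 5 cos 207° = -4.46
Net displacement: 17.59 east, -11.29 north. Direction back to start is (-17.59, 11.29): bearing = atan2(-17.59, 11.29) mod 360° = 302.70° ≈ 303°.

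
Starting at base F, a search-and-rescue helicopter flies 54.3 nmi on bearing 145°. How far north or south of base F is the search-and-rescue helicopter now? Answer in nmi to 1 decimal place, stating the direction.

Leg 1 (145°, 54.3 nmi): east 54.3 sin 145° = 31.15, north 54.3 cos 145° = -44.48
Net north component: -44.48 nmi.

44.5 nmi south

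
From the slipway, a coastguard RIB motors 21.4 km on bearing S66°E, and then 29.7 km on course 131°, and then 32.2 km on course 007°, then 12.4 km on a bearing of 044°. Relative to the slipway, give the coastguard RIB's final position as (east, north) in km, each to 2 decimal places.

(54.50, 12.69)

Leg 1 (S66°E, 21.4 km): east 21.4 sin 114° = 19.55, north 21.4 cos 114° = -8.70
Leg 2 (131°, 29.7 km): east 29.7 sin 131° = 22.41, north 29.7 cos 131° = -19.48
Leg 3 (007°, 32.2 km): east 32.2 sin 7° = 3.92, north 32.2 cos 7° = 31.96
Leg 4 (044°, 12.4 km): east 12.4 sin 44° = 8.61, north 12.4 cos 44° = 8.92
Summing: 54.50 km east, 12.69 km north → (54.50, 12.69).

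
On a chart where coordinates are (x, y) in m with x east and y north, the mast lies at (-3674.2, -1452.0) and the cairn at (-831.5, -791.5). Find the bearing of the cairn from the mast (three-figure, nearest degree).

077°

Δeast = -831.5 − -3674.2 = 2842.70; Δnorth = -791.5 − -1452.0 = 660.50.
Bearing = atan2(Δeast, Δnorth) mod 360° = 76.92° ≈ 077°.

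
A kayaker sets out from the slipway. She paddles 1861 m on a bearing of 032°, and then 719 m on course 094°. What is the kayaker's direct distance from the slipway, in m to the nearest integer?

Leg 1 (032°, 1861 m): east 1861 sin 32° = 986.18, north 1861 cos 32° = 1578.22
Leg 2 (094°, 719 m): east 719 sin 94° = 717.25, north 719 cos 94° = -50.15
Net: 1703.43 east, 1528.06 north. Distance = √((1703.43)² + (1528.06)²) = 2288.371 m.

2288 m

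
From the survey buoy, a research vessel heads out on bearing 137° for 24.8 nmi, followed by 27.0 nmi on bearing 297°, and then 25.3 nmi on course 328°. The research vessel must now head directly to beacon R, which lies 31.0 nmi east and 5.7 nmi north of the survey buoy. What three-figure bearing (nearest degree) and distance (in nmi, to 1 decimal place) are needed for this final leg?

101°, 52.5 nmi

Leg 1 (137°, 24.8 nmi): east 24.8 sin 137° = 16.91, north 24.8 cos 137° = -18.14
Leg 2 (297°, 27.0 nmi): east 27.0 sin 297° = -24.06, north 27.0 cos 297° = 12.26
Leg 3 (328°, 25.3 nmi): east 25.3 sin 328° = -13.41, north 25.3 cos 328° = 21.46
Current position: (-20.55, 15.58). Target: (31.0, 5.7). Remaining: Δeast = 51.55, Δnorth = -9.88.
Bearing = atan2(51.55, -9.88) mod 360° = 100.85°; distance = √((51.55)² + (-9.88)²) = 52.488 nmi.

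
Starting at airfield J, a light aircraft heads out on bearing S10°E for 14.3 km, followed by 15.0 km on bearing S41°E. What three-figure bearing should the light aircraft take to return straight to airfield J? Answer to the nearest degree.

Leg 1 (S10°E, 14.3 km): east 14.3 sin 170° = 2.48, north 14.3 cos 170° = -14.08
Leg 2 (S41°E, 15.0 km): east 15.0 sin 139° = 9.84, north 15.0 cos 139° = -11.32
Net displacement: 12.32 east, -25.40 north. Direction back to start is (-12.32, 25.40): bearing = atan2(-12.32, 25.40) mod 360° = 334.12° ≈ 334°.

334°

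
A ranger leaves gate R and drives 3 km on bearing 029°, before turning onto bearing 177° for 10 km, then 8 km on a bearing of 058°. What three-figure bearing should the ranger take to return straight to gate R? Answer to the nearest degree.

290°

Leg 1 (029°, 3 km): east 3 sin 29° = 1.45, north 3 cos 29° = 2.62
Leg 2 (177°, 10 km): east 10 sin 177° = 0.52, north 10 cos 177° = -9.99
Leg 3 (058°, 8 km): east 8 sin 58° = 6.78, north 8 cos 58° = 4.24
Net displacement: 8.76 east, -3.12 north. Direction back to start is (-8.76, 3.12): bearing = atan2(-8.76, 3.12) mod 360° = 289.62° ≈ 290°.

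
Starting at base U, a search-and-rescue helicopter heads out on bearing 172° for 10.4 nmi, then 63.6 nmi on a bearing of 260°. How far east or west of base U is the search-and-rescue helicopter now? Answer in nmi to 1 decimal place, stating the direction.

61.2 nmi west

Leg 1 (172°, 10.4 nmi): east 10.4 sin 172° = 1.45, north 10.4 cos 172° = -10.30
Leg 2 (260°, 63.6 nmi): east 63.6 sin 260° = -62.63, north 63.6 cos 260° = -11.04
Net east component: -61.19 nmi.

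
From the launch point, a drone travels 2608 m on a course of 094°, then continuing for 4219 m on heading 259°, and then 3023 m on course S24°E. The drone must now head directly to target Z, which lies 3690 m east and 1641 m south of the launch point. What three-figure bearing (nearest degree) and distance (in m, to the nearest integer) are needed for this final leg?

062°, 4522 m

Leg 1 (094°, 2608 m): east 2608 sin 94° = 2601.65, north 2608 cos 94° = -181.92
Leg 2 (259°, 4219 m): east 4219 sin 259° = -4141.49, north 4219 cos 259° = -805.02
Leg 3 (S24°E, 3023 m): east 3023 sin 156° = 1229.56, north 3023 cos 156° = -2761.65
Current position: (-310.27, -3748.60). Target: (3690, -1641). Remaining: Δeast = 4000.27, Δnorth = 2107.60.
Bearing = atan2(4000.27, 2107.60) mod 360° = 62.22°; distance = √((4000.27)² + (2107.60)²) = 4521.520 m.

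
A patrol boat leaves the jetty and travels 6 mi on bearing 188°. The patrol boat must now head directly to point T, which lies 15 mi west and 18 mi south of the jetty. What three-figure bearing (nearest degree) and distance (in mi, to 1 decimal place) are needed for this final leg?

230°, 18.6 mi

Leg 1 (188°, 6 mi): east 6 sin 188° = -0.84, north 6 cos 188° = -5.94
Current position: (-0.84, -5.94). Target: (-15, -18). Remaining: Δeast = -14.16, Δnorth = -12.06.
Bearing = atan2(-14.16, -12.06) mod 360° = 229.59°; distance = √((-14.16)² + (-12.06)²) = 18.602 mi.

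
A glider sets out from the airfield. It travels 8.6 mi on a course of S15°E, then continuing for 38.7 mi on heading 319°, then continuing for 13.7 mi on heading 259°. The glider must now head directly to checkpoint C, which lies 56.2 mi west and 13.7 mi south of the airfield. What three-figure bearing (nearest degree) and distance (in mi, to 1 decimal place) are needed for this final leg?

Leg 1 (S15°E, 8.6 mi): east 8.6 sin 165° = 2.23, north 8.6 cos 165° = -8.31
Leg 2 (319°, 38.7 mi): east 38.7 sin 319° = -25.39, north 38.7 cos 319° = 29.21
Leg 3 (259°, 13.7 mi): east 13.7 sin 259° = -13.45, north 13.7 cos 259° = -2.61
Current position: (-36.61, 18.29). Target: (-56.2, -13.7). Remaining: Δeast = -19.59, Δnorth = -31.99.
Bearing = atan2(-19.59, -31.99) mod 360° = 211.48°; distance = √((-19.59)² + (-31.99)²) = 37.507 mi.

211°, 37.5 mi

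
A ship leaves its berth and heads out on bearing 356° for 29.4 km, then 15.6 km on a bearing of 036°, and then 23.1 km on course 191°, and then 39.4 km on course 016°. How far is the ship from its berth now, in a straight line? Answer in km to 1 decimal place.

Leg 1 (356°, 29.4 km): east 29.4 sin 356° = -2.05, north 29.4 cos 356° = 29.33
Leg 2 (036°, 15.6 km): east 15.6 sin 36° = 9.17, north 15.6 cos 36° = 12.62
Leg 3 (191°, 23.1 km): east 23.1 sin 191° = -4.41, north 23.1 cos 191° = -22.68
Leg 4 (016°, 39.4 km): east 39.4 sin 16° = 10.86, north 39.4 cos 16° = 37.87
Net: 13.57 east, 57.15 north. Distance = √((13.57)² + (57.15)²) = 58.736 km.

58.7 km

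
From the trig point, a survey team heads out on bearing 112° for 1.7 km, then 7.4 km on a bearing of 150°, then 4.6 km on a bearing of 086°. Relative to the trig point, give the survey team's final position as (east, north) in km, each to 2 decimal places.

(9.87, -6.72)

Leg 1 (112°, 1.7 km): east 1.7 sin 112° = 1.58, north 1.7 cos 112° = -0.64
Leg 2 (150°, 7.4 km): east 7.4 sin 150° = 3.70, north 7.4 cos 150° = -6.41
Leg 3 (086°, 4.6 km): east 4.6 sin 86° = 4.59, north 4.6 cos 86° = 0.32
Summing: 9.87 km east, -6.72 km north → (9.87, -6.72).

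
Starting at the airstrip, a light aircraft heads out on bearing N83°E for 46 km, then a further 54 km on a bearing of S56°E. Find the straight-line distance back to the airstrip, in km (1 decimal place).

93.7 km

Leg 1 (N83°E, 46 km): east 46 sin 83° = 45.66, north 46 cos 83° = 5.61
Leg 2 (S56°E, 54 km): east 54 sin 124° = 44.77, north 54 cos 124° = -30.20
Net: 90.43 east, -24.59 north. Distance = √((90.43)² + (-24.59)²) = 93.709 km.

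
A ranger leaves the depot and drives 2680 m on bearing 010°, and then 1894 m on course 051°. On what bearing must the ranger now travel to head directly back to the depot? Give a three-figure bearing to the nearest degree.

Leg 1 (010°, 2680 m): east 2680 sin 10° = 465.38, north 2680 cos 10° = 2639.28
Leg 2 (051°, 1894 m): east 1894 sin 51° = 1471.91, north 1894 cos 51° = 1191.93
Net displacement: 1937.29 east, 3831.22 north. Direction back to start is (-1937.29, -3831.22): bearing = atan2(-1937.29, -3831.22) mod 360° = 206.82° ≈ 207°.

207°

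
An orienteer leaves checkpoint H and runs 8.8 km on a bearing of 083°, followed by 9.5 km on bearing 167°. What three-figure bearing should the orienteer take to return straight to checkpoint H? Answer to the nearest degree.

307°

Leg 1 (083°, 8.8 km): east 8.8 sin 83° = 8.73, north 8.8 cos 83° = 1.07
Leg 2 (167°, 9.5 km): east 9.5 sin 167° = 2.14, north 9.5 cos 167° = -9.26
Net displacement: 10.87 east, -8.18 north. Direction back to start is (-10.87, 8.18): bearing = atan2(-10.87, 8.18) mod 360° = 306.97° ≈ 307°.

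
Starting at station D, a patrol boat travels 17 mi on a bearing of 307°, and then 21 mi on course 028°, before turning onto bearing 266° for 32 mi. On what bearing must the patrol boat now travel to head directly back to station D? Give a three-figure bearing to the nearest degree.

Leg 1 (307°, 17 mi): east 17 sin 307° = -13.58, north 17 cos 307° = 10.23
Leg 2 (028°, 21 mi): east 21 sin 28° = 9.86, north 21 cos 28° = 18.54
Leg 3 (266°, 32 mi): east 32 sin 266° = -31.92, north 32 cos 266° = -2.23
Net displacement: -35.64 east, 26.54 north. Direction back to start is (35.64, -26.54): bearing = atan2(35.64, -26.54) mod 360° = 126.67° ≈ 127°.

127°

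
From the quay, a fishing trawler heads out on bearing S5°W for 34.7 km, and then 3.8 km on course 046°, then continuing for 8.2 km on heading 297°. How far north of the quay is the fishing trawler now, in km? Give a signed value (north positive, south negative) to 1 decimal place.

-28.2 km

Leg 1 (S5°W, 34.7 km): east 34.7 sin 185° = -3.02, north 34.7 cos 185° = -34.57
Leg 2 (046°, 3.8 km): east 3.8 sin 46° = 2.73, north 3.8 cos 46° = 2.64
Leg 3 (297°, 8.2 km): east 8.2 sin 297° = -7.31, north 8.2 cos 297° = 3.72
Net north component: -28.21 km.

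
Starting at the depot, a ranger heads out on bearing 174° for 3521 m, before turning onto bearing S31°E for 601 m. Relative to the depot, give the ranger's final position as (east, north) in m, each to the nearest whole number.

Leg 1 (174°, 3521 m): east 3521 sin 174° = 368.04, north 3521 cos 174° = -3501.71
Leg 2 (S31°E, 601 m): east 601 sin 149° = 309.54, north 601 cos 149° = -515.16
Summing: 677.58 m east, -4016.87 m north → (678, -4017).

(678, -4017)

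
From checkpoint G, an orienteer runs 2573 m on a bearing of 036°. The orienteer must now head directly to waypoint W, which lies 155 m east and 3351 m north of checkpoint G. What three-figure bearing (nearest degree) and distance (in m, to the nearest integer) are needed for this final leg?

313°, 1858 m

Leg 1 (036°, 2573 m): east 2573 sin 36° = 1512.37, north 2573 cos 36° = 2081.60
Current position: (1512.37, 2081.60). Target: (155, 3351). Remaining: Δeast = -1357.37, Δnorth = 1269.40.
Bearing = atan2(-1357.37, 1269.40) mod 360° = 313.08°; distance = √((-1357.37)² + (1269.40)²) = 1858.449 m.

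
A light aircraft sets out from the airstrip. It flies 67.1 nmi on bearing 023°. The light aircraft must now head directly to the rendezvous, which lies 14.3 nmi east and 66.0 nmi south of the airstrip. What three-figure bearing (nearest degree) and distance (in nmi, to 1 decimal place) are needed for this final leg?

Leg 1 (023°, 67.1 nmi): east 67.1 sin 23° = 26.22, north 67.1 cos 23° = 61.77
Current position: (26.22, 61.77). Target: (14.3, -66.0). Remaining: Δeast = -11.92, Δnorth = -127.77.
Bearing = atan2(-11.92, -127.77) mod 360° = 185.33°; distance = √((-11.92)² + (-127.77)²) = 128.321 nmi.

185°, 128.3 nmi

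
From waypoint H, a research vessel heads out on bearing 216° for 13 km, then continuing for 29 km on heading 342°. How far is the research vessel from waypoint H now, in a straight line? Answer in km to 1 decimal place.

Leg 1 (216°, 13 km): east 13 sin 216° = -7.64, north 13 cos 216° = -10.52
Leg 2 (342°, 29 km): east 29 sin 342° = -8.96, north 29 cos 342° = 27.58
Net: -16.60 east, 17.06 north. Distance = √((-16.60)² + (17.06)²) = 23.808 km.

23.8 km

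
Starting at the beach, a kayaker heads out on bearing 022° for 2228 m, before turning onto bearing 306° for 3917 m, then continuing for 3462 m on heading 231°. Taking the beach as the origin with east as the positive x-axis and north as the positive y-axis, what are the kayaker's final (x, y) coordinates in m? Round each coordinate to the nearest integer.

(-5025, 2189)

Leg 1 (022°, 2228 m): east 2228 sin 22° = 834.62, north 2228 cos 22° = 2065.77
Leg 2 (306°, 3917 m): east 3917 sin 306° = -3168.92, north 3917 cos 306° = 2302.35
Leg 3 (231°, 3462 m): east 3462 sin 231° = -2690.48, north 3462 cos 231° = -2178.71
Summing: -5024.78 m east, 2189.41 m north → (-5025, 2189).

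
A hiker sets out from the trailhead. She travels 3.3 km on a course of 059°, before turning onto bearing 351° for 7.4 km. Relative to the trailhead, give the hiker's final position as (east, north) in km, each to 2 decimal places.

(1.67, 9.01)

Leg 1 (059°, 3.3 km): east 3.3 sin 59° = 2.83, north 3.3 cos 59° = 1.70
Leg 2 (351°, 7.4 km): east 7.4 sin 351° = -1.16, north 7.4 cos 351° = 7.31
Summing: 1.67 km east, 9.01 km north → (1.67, 9.01).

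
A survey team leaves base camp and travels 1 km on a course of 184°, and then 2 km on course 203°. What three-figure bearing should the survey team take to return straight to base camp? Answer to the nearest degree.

Leg 1 (184°, 1 km): east 1 sin 184° = -0.07, north 1 cos 184° = -1.00
Leg 2 (203°, 2 km): east 2 sin 203° = -0.78, north 2 cos 203° = -1.84
Net displacement: -0.85 east, -2.84 north. Direction back to start is (0.85, 2.84): bearing = atan2(0.85, 2.84) mod 360° = 16.69° ≈ 017°.

017°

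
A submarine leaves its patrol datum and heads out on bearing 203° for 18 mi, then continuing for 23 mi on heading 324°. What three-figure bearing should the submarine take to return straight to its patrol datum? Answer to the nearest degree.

Leg 1 (203°, 18 mi): east 18 sin 203° = -7.03, north 18 cos 203° = -16.57
Leg 2 (324°, 23 mi): east 23 sin 324° = -13.52, north 23 cos 324° = 18.61
Net displacement: -20.55 east, 2.04 north. Direction back to start is (20.55, -2.04): bearing = atan2(20.55, -2.04) mod 360° = 95.66° ≈ 096°.

096°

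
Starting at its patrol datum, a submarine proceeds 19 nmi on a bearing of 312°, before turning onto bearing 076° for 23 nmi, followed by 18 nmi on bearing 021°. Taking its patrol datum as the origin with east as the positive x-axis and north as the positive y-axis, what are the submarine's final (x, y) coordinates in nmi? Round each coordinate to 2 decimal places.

Leg 1 (312°, 19 nmi): east 19 sin 312° = -14.12, north 19 cos 312° = 12.71
Leg 2 (076°, 23 nmi): east 23 sin 76° = 22.32, north 23 cos 76° = 5.56
Leg 3 (021°, 18 nmi): east 18 sin 21° = 6.45, north 18 cos 21° = 16.80
Summing: 14.65 nmi east, 35.08 nmi north → (14.65, 35.08).

(14.65, 35.08)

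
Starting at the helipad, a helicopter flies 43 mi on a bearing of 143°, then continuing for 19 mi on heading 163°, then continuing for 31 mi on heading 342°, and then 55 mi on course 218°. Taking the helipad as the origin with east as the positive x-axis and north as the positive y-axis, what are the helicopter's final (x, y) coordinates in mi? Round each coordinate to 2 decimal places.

Leg 1 (143°, 43 mi): east 43 sin 143° = 25.88, north 43 cos 143° = -34.34
Leg 2 (163°, 19 mi): east 19 sin 163° = 5.56, north 19 cos 163° = -18.17
Leg 3 (342°, 31 mi): east 31 sin 342° = -9.58, north 31 cos 342° = 29.48
Leg 4 (218°, 55 mi): east 55 sin 218° = -33.86, north 55 cos 218° = -43.34
Summing: -12.01 mi east, -66.37 mi north → (-12.01, -66.37).

(-12.01, -66.37)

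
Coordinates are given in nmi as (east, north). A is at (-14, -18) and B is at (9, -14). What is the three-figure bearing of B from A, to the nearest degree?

080°

Δeast = 9 − -14 = 23.00; Δnorth = -14 − -18 = 4.00.
Bearing = atan2(Δeast, Δnorth) mod 360° = 80.13° ≈ 080°.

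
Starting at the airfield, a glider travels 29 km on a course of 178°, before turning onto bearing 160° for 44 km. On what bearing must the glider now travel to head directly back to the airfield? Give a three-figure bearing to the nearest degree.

Leg 1 (178°, 29 km): east 29 sin 178° = 1.01, north 29 cos 178° = -28.98
Leg 2 (160°, 44 km): east 44 sin 160° = 15.05, north 44 cos 160° = -41.35
Net displacement: 16.06 east, -70.33 north. Direction back to start is (-16.06, 70.33): bearing = atan2(-16.06, 70.33) mod 360° = 347.14° ≈ 347°.

347°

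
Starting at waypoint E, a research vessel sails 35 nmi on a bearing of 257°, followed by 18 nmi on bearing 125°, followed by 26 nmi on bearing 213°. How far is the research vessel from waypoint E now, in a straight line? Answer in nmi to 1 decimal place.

Leg 1 (257°, 35 nmi): east 35 sin 257° = -34.10, north 35 cos 257° = -7.87
Leg 2 (125°, 18 nmi): east 18 sin 125° = 14.74, north 18 cos 125° = -10.32
Leg 3 (213°, 26 nmi): east 26 sin 213° = -14.16, north 26 cos 213° = -21.81
Net: -33.52 east, -40.00 north. Distance = √((-33.52)² + (-40.00)²) = 52.190 nmi.

52.2 nmi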